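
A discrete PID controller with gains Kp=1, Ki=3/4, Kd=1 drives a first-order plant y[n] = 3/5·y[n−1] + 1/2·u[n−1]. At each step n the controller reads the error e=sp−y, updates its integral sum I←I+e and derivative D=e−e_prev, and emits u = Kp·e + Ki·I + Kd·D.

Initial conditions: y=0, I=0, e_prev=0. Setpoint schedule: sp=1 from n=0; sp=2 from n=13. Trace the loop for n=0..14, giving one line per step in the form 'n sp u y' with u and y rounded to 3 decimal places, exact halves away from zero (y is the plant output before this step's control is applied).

0 1 2.750 0.000
1 1 -1.281 1.375
2 1 3.087 0.184
3 1 -1.534 1.654
4 1 3.374 0.226
5 1 -1.865 1.822
6 1 3.684 0.161
7 1 -2.236 1.938
8 1 4.044 0.045
9 1 -2.644 2.049
10 1 4.463 -0.093
11 1 -3.098 2.176
12 1 4.942 -0.243
13 2 -0.858 2.325
14 2 4.204 0.966

(exact arithmetic carried between steps; '≈' marks a value shown rounded to 6 d.p. or computed from one; I and e_prev carry over from the previous line; the table rounds u and y to 3 d.p., halves away from zero)
n=0: y=0, sp=1, e=sp−y=1; I=1, D=e−e_prev=1; u=1·1+3/4·1+1·1=2.75; next y=3/5·0+1/2·2.75=1.375
n=1: y=1.375, sp=1, e=sp−y=-0.375; I=0.625, D=e−e_prev=-1.375; u=1·(-0.375)+3/4·0.625+1·(-1.375)=-1.28125; next y=3/5·1.375+1/2·(-1.28125)=0.184375
n=2: y=0.184375, sp=1, e=sp−y=0.815625; I=1.440625, D=e−e_prev=1.190625; u=1·0.815625+3/4·1.440625+1·1.190625≈3.086719; next y=3/5·0.184375+1/2·3.086719≈1.653984
n=3: y≈1.653984, sp=1, e=sp−y≈-0.653984; I≈0.786641, D=e−e_prev≈-1.469609; u=1·(-0.653984)+3/4·0.786641+1·(-1.469609)≈-1.533613; next y=3/5·1.653984+1/2·(-1.533613)≈0.225584
n=4: y≈0.225584, sp=1, e=sp−y≈0.774416; I≈1.561057, D=e−e_prev≈1.428400; u=1·0.774416+3/4·1.561057+1·1.428400≈3.373609; next y=3/5·0.225584+1/2·3.373609≈1.822155
n=5: y≈1.822155, sp=1, e=sp−y≈-0.822155; I≈0.738902, D=e−e_prev≈-1.596571; u=1·(-0.822155)+3/4·0.738902+1·(-1.596571)≈-1.864549; next y=3/5·1.822155+1/2·(-1.864549)≈0.161018
n=6: y≈0.161018, sp=1, e=sp−y≈0.838982; I≈1.577884, D=e−e_prev≈1.661137; u=1·0.838982+3/4·1.577884+1·1.661137≈3.683531; next y=3/5·0.161018+1/2·3.683531≈1.938376
n=7: y≈1.938376, sp=1, e=sp−y≈-0.938376; I≈0.639507, D=e−e_prev≈-1.777358; u=1·(-0.938376)+3/4·0.639507+1·(-1.777358)≈-2.236104; next y=3/5·1.938376+1/2·(-2.236104)≈0.044974
n=8: y≈0.044974, sp=1, e=sp−y≈0.955026; I≈1.594533, D=e−e_prev≈1.893403; u=1·0.955026+3/4·1.594533+1·1.893403≈4.044329; next y=3/5·0.044974+1/2·4.044329≈2.049149
n=9: y≈2.049149, sp=1, e=sp−y≈-1.049149; I≈0.545385, D=e−e_prev≈-2.004175; u=1·(-1.049149)+3/4·0.545385+1·(-2.004175)≈-2.644285; next y=3/5·2.049149+1/2·(-2.644285)≈-0.092653
n=10: y≈-0.092653, sp=1, e=sp−y≈1.092653; I≈1.638038, D=e−e_prev≈2.141802; u=1·1.092653+3/4·1.638038+1·2.141802≈4.462984; next y=3/5·(-0.092653)+1/2·4.462984≈2.175900
n=11: y≈2.175900, sp=1, e=sp−y≈-1.175900; I≈0.462138, D=e−e_prev≈-2.268553; u=1·(-1.175900)+3/4·0.462138+1·(-2.268553)≈-3.097850; next y=3/5·2.175900+1/2·(-3.097850)≈-0.243385
n=12: y≈-0.243385, sp=1, e=sp−y≈1.243385; I≈1.705523, D=e−e_prev≈2.419285; u=1·1.243385+3/4·1.705523+1·2.419285≈4.941812; next y=3/5·(-0.243385)+1/2·4.941812≈2.324875
n=13: y≈2.324875, sp=2, e=sp−y≈-0.324875; I≈1.380648, D=e−e_prev≈-1.568260; u=1·(-0.324875)+3/4·1.380648+1·(-1.568260)≈-0.857649; next y=3/5·2.324875+1/2·(-0.857649)≈0.966100
n=14: y≈0.966100, sp=2, e=sp−y≈1.033900; I≈2.414547, D=e−e_prev≈1.358775; u=1·1.033900+3/4·2.414547+1·1.358775≈4.203585; next y=3/5·0.966100+1/2·4.203585≈2.681453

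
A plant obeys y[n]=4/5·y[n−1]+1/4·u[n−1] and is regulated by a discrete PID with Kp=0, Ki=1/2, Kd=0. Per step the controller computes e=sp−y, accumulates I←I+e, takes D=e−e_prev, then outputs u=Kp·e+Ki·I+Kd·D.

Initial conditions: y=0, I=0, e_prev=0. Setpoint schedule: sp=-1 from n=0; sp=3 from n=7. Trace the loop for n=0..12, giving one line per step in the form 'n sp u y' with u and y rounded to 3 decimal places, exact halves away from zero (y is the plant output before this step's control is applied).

(exact arithmetic carried between steps; '≈' marks a value shown rounded to 6 d.p. or computed from one; I and e_prev carry over from the previous line; the table rounds u and y to 3 d.p., halves away from zero)
n=0: y=0, sp=-1, e=sp−y=-1; I=-1, D=e−e_prev=-1; u=0·(-1)+1/2·(-1)+0·(-1)=-0.5; next y=4/5·0+1/4·(-0.5)=-0.125
n=1: y=-0.125, sp=-1, e=sp−y=-0.875; I=-1.875, D=e−e_prev=0.125; u=0·(-0.875)+1/2·(-1.875)+0·0.125=-0.9375; next y=4/5·(-0.125)+1/4·(-0.9375)=-0.334375
n=2: y=-0.334375, sp=-1, e=sp−y=-0.665625; I=-2.540625, D=e−e_prev=0.209375; u=0·(-0.665625)+1/2·(-2.540625)+0·0.209375≈-1.270313; next y=4/5·(-0.334375)+1/4·(-1.270313)≈-0.585078
n=3: y≈-0.585078, sp=-1, e=sp−y≈-0.414922; I≈-2.955547, D=e−e_prev≈0.250703; u=0·(-0.414922)+1/2·(-2.955547)+0·0.250703≈-1.477773; next y=4/5·(-0.585078)+1/4·(-1.477773)≈-0.837506
n=4: y≈-0.837506, sp=-1, e=sp−y≈-0.162494; I≈-3.118041, D=e−e_prev≈0.252428; u=0·(-0.162494)+1/2·(-3.118041)+0·0.252428≈-1.559021; next y=4/5·(-0.837506)+1/4·(-1.559021)≈-1.059760
n=5: y≈-1.059760, sp=-1, e=sp−y≈0.059760; I≈-3.058281, D=e−e_prev≈0.222254; u=0·0.059760+1/2·(-3.058281)+0·0.222254≈-1.529141; next y=4/5·(-1.059760)+1/4·(-1.529141)≈-1.230093
n=6: y≈-1.230093, sp=-1, e=sp−y≈0.230093; I≈-2.828188, D=e−e_prev≈0.170333; u=0·0.230093+1/2·(-2.828188)+0·0.170333≈-1.414094; next y=4/5·(-1.230093)+1/4·(-1.414094)≈-1.337598
n=7: y≈-1.337598, sp=3, e=sp−y≈4.337598; I≈1.509410, D=e−e_prev≈4.107505; u=0·4.337598+1/2·1.509410+0·4.107505≈0.754705; next y=4/5·(-1.337598)+1/4·0.754705≈-0.881402
n=8: y≈-0.881402, sp=3, e=sp−y≈3.881402; I≈5.390812, D=e−e_prev≈-0.456196; u=0·3.881402+1/2·5.390812+0·(-0.456196)≈2.695406; next y=4/5·(-0.881402)+1/4·2.695406≈-0.031270
n=9: y≈-0.031270, sp=3, e=sp−y≈3.031270; I≈8.422082, D=e−e_prev≈-0.850132; u=0·3.031270+1/2·8.422082+0·(-0.850132)≈4.211041; next y=4/5·(-0.031270)+1/4·4.211041≈1.027744
n=10: y≈1.027744, sp=3, e=sp−y≈1.972256; I≈10.394338, D=e−e_prev≈-1.059014; u=0·1.972256+1/2·10.394338+0·(-1.059014)≈5.197169; next y=4/5·1.027744+1/4·5.197169≈2.121488
n=11: y≈2.121488, sp=3, e=sp−y≈0.878512; I≈11.272850, D=e−e_prev≈-1.093743; u=0·0.878512+1/2·11.272850+0·(-1.093743)≈5.636425; next y=4/5·2.121488+1/4·5.636425≈3.106296
n=12: y≈3.106296, sp=3, e=sp−y≈-0.106296; I≈11.166554, D=e−e_prev≈-0.984809; u=0·(-0.106296)+1/2·11.166554+0·(-0.984809)≈5.583277; next y=4/5·3.106296+1/4·5.583277≈3.880856

0 -1 -0.500 0.000
1 -1 -0.938 -0.125
2 -1 -1.270 -0.334
3 -1 -1.478 -0.585
4 -1 -1.559 -0.838
5 -1 -1.529 -1.060
6 -1 -1.414 -1.230
7 3 0.755 -1.338
8 3 2.695 -0.881
9 3 4.211 -0.031
10 3 5.197 1.028
11 3 5.636 2.121
12 3 5.583 3.106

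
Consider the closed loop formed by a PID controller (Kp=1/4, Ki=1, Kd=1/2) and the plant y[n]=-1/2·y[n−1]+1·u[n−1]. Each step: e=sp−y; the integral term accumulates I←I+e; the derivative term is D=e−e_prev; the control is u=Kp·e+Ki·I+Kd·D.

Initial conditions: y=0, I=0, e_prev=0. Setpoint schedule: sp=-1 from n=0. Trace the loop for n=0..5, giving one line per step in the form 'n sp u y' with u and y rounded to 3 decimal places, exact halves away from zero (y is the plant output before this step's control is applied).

0 -1 -1.750 0.000
1 -1 0.813 -1.750
2 -1 -5.328 1.688
3 -1 7.457 -6.172
4 -1 -20.552 10.543
5 -1 39.904 -25.823

(exact arithmetic carried between steps; '≈' marks a value shown rounded to 6 d.p. or computed from one; I and e_prev carry over from the previous line; the table rounds u and y to 3 d.p., halves away from zero)
n=0: y=0, sp=-1, e=sp−y=-1; I=-1, D=e−e_prev=-1; u=1/4·(-1)+1·(-1)+1/2·(-1)=-1.75; next y=-1/2·0+1·(-1.75)=-1.75
n=1: y=-1.75, sp=-1, e=sp−y=0.75; I=-0.25, D=e−e_prev=1.75; u=1/4·0.75+1·(-0.25)+1/2·1.75=0.8125; next y=-1/2·(-1.75)+1·0.8125=1.6875
n=2: y=1.6875, sp=-1, e=sp−y=-2.6875; I=-2.9375, D=e−e_prev=-3.4375; u=1/4·(-2.6875)+1·(-2.9375)+1/2·(-3.4375)=-5.328125; next y=-1/2·1.6875+1·(-5.328125)=-6.171875
n=3: y=-6.171875, sp=-1, e=sp−y=5.171875; I=2.234375, D=e−e_prev=7.859375; u=1/4·5.171875+1·2.234375+1/2·7.859375≈7.457031; next y=-1/2·(-6.171875)+1·7.457031≈10.542969
n=4: y≈10.542969, sp=-1, e=sp−y≈-11.542969; I≈-9.308594, D=e−e_prev≈-16.714844; u=1/4·(-11.542969)+1·(-9.308594)+1/2·(-16.714844)≈-20.551758; next y=-1/2·10.542969+1·(-20.551758)≈-25.823242
n=5: y≈-25.823242, sp=-1, e=sp−y≈24.823242; I≈15.514648, D=e−e_prev≈36.366211; u=1/4·24.823242+1·15.514648+1/2·36.366211≈39.903564; next y=-1/2·(-25.823242)+1·39.903564≈52.815186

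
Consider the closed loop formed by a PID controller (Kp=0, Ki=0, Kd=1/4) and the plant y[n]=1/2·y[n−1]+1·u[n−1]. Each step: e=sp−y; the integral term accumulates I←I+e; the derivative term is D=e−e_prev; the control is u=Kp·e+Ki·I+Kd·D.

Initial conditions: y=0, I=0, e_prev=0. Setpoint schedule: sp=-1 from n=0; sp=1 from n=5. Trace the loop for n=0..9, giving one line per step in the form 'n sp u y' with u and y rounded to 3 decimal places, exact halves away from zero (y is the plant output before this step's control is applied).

0 -1 -0.250 0.000
1 -1 0.063 -0.250
2 -1 -0.047 -0.063
3 -1 0.004 -0.078
4 -1 -0.011 -0.035
5 1 0.498 -0.028
6 1 -0.128 0.484
7 1 0.093 0.114
8 1 -0.009 0.150
9 1 0.021 0.066

(exact arithmetic carried between steps; '≈' marks a value shown rounded to 6 d.p. or computed from one; I and e_prev carry over from the previous line; the table rounds u and y to 3 d.p., halves away from zero)
n=0: y=0, sp=-1, e=sp−y=-1; I=-1, D=e−e_prev=-1; u=0·(-1)+0·(-1)+1/4·(-1)=-0.25; next y=1/2·0+1·(-0.25)=-0.25
n=1: y=-0.25, sp=-1, e=sp−y=-0.75; I=-1.75, D=e−e_prev=0.25; u=0·(-0.75)+0·(-1.75)+1/4·0.25=0.0625; next y=1/2·(-0.25)+1·0.0625=-0.0625
n=2: y=-0.0625, sp=-1, e=sp−y=-0.9375; I=-2.6875, D=e−e_prev=-0.1875; u=0·(-0.9375)+0·(-2.6875)+1/4·(-0.1875)=-0.046875; next y=1/2·(-0.0625)+1·(-0.046875)=-0.078125
n=3: y=-0.078125, sp=-1, e=sp−y=-0.921875; I=-3.609375, D=e−e_prev=0.015625; u=0·(-0.921875)+0·(-3.609375)+1/4·0.015625≈0.003906; next y=1/2·(-0.078125)+1·0.003906≈-0.035156
n=4: y≈-0.035156, sp=-1, e=sp−y≈-0.964844; I≈-4.574219, D=e−e_prev≈-0.042969; u=0·(-0.964844)+0·(-4.574219)+1/4·(-0.042969)≈-0.010742; next y=1/2·(-0.035156)+1·(-0.010742)≈-0.028320
n=5: y≈-0.028320, sp=1, e=sp−y≈1.028320; I≈-3.545898, D=e−e_prev≈1.993164; u=0·1.028320+0·(-3.545898)+1/4·1.993164≈0.498291; next y=1/2·(-0.028320)+1·0.498291≈0.484131
n=6: y≈0.484131, sp=1, e=sp−y≈0.515869; I≈-3.030029, D=e−e_prev≈-0.512451; u=0·0.515869+0·(-3.030029)+1/4·(-0.512451)≈-0.128113; next y=1/2·0.484131+1·(-0.128113)≈0.113953
n=7: y≈0.113953, sp=1, e=sp−y≈0.886047; I≈-2.143982, D=e−e_prev≈0.370178; u=0·0.886047+0·(-2.143982)+1/4·0.370178≈0.092545; next y=1/2·0.113953+1·0.092545≈0.149521
n=8: y≈0.149521, sp=1, e=sp−y≈0.850479; I≈-1.293503, D=e−e_prev≈-0.035568; u=0·0.850479+0·(-1.293503)+1/4·(-0.035568)≈-0.008892; next y=1/2·0.149521+1·(-0.008892)≈0.065868
n=9: y≈0.065868, sp=1, e=sp−y≈0.934132; I≈-0.359371, D=e−e_prev≈0.083652; u=0·0.934132+0·(-0.359371)+1/4·0.083652≈0.020913; next y=1/2·0.065868+1·0.020913≈0.053847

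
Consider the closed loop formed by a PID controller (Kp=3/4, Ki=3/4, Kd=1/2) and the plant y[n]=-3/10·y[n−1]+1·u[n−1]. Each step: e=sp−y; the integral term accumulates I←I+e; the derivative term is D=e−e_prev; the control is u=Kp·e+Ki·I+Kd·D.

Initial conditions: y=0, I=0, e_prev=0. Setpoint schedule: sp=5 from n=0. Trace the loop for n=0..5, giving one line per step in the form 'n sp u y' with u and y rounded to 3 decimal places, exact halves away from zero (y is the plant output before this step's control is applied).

0 5 10.000 0.000
1 5 -8.750 10.000
2 5 36.000 -11.750
3 5 -64.863 39.525
4 5 167.371 -76.720
5 5 -363.676 190.387

(exact arithmetic carried between steps; '≈' marks a value shown rounded to 6 d.p. or computed from one; I and e_prev carry over from the previous line; the table rounds u and y to 3 d.p., halves away from zero)
n=0: y=0, sp=5, e=sp−y=5; I=5, D=e−e_prev=5; u=3/4·5+3/4·5+1/2·5=10; next y=-3/10·0+1·10=10
n=1: y=10, sp=5, e=sp−y=-5; I=0, D=e−e_prev=-10; u=3/4·(-5)+3/4·0+1/2·(-10)=-8.75; next y=-3/10·10+1·(-8.75)=-11.75
n=2: y=-11.75, sp=5, e=sp−y=16.75; I=16.75, D=e−e_prev=21.75; u=3/4·16.75+3/4·16.75+1/2·21.75=36; next y=-3/10·(-11.75)+1·36=39.525
n=3: y=39.525, sp=5, e=sp−y=-34.525; I=-17.775, D=e−e_prev=-51.275; u=3/4·(-34.525)+3/4·(-17.775)+1/2·(-51.275)=-64.8625; next y=-3/10·39.525+1·(-64.8625)=-76.72
n=4: y=-76.72, sp=5, e=sp−y=81.72; I=63.945, D=e−e_prev=116.245; u=3/4·81.72+3/4·63.945+1/2·116.245=167.37125; next y=-3/10·(-76.72)+1·167.37125=190.38725
n=5: y=190.38725, sp=5, e=sp−y=-185.38725; I=-121.44225, D=e−e_prev=-267.10725; u=3/4·(-185.38725)+3/4·(-121.44225)+1/2·(-267.10725)=-363.67575; next y=-3/10·190.38725+1·(-363.67575)=-420.791925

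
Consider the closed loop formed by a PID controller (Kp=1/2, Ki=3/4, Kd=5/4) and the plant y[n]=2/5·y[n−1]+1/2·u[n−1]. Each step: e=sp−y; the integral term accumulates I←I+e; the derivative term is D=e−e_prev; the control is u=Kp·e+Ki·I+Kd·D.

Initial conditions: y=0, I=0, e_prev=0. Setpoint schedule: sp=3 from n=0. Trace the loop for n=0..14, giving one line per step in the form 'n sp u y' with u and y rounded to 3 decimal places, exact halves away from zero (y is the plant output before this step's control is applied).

(exact arithmetic carried between steps; '≈' marks a value shown rounded to 6 d.p. or computed from one; I and e_prev carry over from the previous line; the table rounds u and y to 3 d.p., halves away from zero)
n=0: y=0, sp=3, e=sp−y=3; I=3, D=e−e_prev=3; u=1/2·3+3/4·3+5/4·3=7.5; next y=2/5·0+1/2·7.5=3.75
n=1: y=3.75, sp=3, e=sp−y=-0.75; I=2.25, D=e−e_prev=-3.75; u=1/2·(-0.75)+3/4·2.25+5/4·(-3.75)=-3.375; next y=2/5·3.75+1/2·(-3.375)=-0.1875
n=2: y=-0.1875, sp=3, e=sp−y=3.1875; I=5.4375, D=e−e_prev=3.9375; u=1/2·3.1875+3/4·5.4375+5/4·3.9375=10.59375; next y=2/5·(-0.1875)+1/2·10.59375=5.221875
n=3: y=5.221875, sp=3, e=sp−y=-2.221875; I=3.215625, D=e−e_prev=-5.409375; u=1/2·(-2.221875)+3/4·3.215625+5/4·(-5.409375)≈-5.460938; next y=2/5·5.221875+1/2·(-5.460938)≈-0.641719
n=4: y≈-0.641719, sp=3, e=sp−y≈3.641719; I≈6.857344, D=e−e_prev≈5.863594; u=1/2·3.641719+3/4·6.857344+5/4·5.863594≈14.293359; next y=2/5·(-0.641719)+1/2·14.293359≈6.889992
n=5: y≈6.889992, sp=3, e=sp−y≈-3.889992; I≈2.967352, D=e−e_prev≈-7.531711; u=1/2·(-3.889992)+3/4·2.967352+5/4·(-7.531711)≈-9.134121; next y=2/5·6.889992+1/2·(-9.134121)≈-1.811064
n=6: y≈-1.811064, sp=3, e=sp−y≈4.811064; I≈7.778415, D=e−e_prev≈8.701056; u=1/2·4.811064+3/4·7.778415+5/4·8.701056≈19.115663; next y=2/5·(-1.811064)+1/2·19.115663≈8.833406
n=7: y≈8.833406, sp=3, e=sp−y≈-5.833406; I≈1.945009, D=e−e_prev≈-10.644470; u=1/2·(-5.833406)+3/4·1.945009+5/4·(-10.644470)≈-14.763533; next y=2/5·8.833406+1/2·(-14.763533)≈-3.848404
n=8: y≈-3.848404, sp=3, e=sp−y≈6.848404; I≈8.793413, D=e−e_prev≈12.681810; u=1/2·6.848404+3/4·8.793413+5/4·12.681810≈25.871525; next y=2/5·(-3.848404)+1/2·25.871525≈11.396401
n=9: y≈11.396401, sp=3, e=sp−y≈-8.396401; I≈0.397013, D=e−e_prev≈-15.244805; u=1/2·(-8.396401)+3/4·0.397013+5/4·(-15.244805)≈-22.956447; next y=2/5·11.396401+1/2·(-22.956447)≈-6.919663
n=10: y≈-6.919663, sp=3, e=sp−y≈9.919663; I≈10.316676, D=e−e_prev≈18.316064; u=1/2·9.919663+3/4·10.316676+5/4·18.316064≈35.592419; next y=2/5·(-6.919663)+1/2·35.592419≈15.028344
n=11: y≈15.028344, sp=3, e=sp−y≈-12.028344; I≈-1.711668, D=e−e_prev≈-21.948007; u=1/2·(-12.028344)+3/4·(-1.711668)+5/4·(-21.948007)≈-34.732932; next y=2/5·15.028344+1/2·(-34.732932)≈-11.355129
n=12: y≈-11.355129, sp=3, e=sp−y≈14.355129; I≈12.643460, D=e−e_prev≈26.383473; u=1/2·14.355129+3/4·12.643460+5/4·26.383473≈49.639500; next y=2/5·(-11.355129)+1/2·49.639500≈20.277699
n=13: y≈20.277699, sp=3, e=sp−y≈-17.277699; I≈-4.634238, D=e−e_prev≈-31.632827; u=1/2·(-17.277699)+3/4·(-4.634238)+5/4·(-31.632827)≈-51.655562; next y=2/5·20.277699+1/2·(-51.655562)≈-17.716702
n=14: y≈-17.716702, sp=3, e=sp−y≈20.716702; I≈16.082463, D=e−e_prev≈37.994400; u=1/2·20.716702+3/4·16.082463+5/4·37.994400≈69.913199; next y=2/5·(-17.716702)+1/2·69.913199≈27.869919

0 3 7.500 0.000
1 3 -3.375 3.750
2 3 10.594 -0.188
3 3 -5.461 5.222
4 3 14.293 -0.642
5 3 -9.134 6.890
6 3 19.116 -1.811
7 3 -14.764 8.833
8 3 25.872 -3.848
9 3 -22.956 11.396
10 3 35.592 -6.920
11 3 -34.733 15.028
12 3 49.640 -11.355
13 3 -51.656 20.278
14 3 69.913 -17.717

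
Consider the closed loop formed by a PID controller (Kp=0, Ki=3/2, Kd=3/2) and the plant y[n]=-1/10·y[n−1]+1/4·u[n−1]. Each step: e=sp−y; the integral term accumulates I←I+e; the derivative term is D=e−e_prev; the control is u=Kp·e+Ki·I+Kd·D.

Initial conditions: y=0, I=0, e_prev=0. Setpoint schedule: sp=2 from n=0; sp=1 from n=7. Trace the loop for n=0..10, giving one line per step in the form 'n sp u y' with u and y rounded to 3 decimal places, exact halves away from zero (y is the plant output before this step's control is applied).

0 2 6.000 0.000
1 2 1.500 1.500
2 2 8.325 0.225
3 2 3.574 2.059
4 2 10.350 0.688
5 2 4.768 2.519
6 2 11.472 0.940
7 1 2.193 2.774
8 1 11.292 0.271
9 1 1.056 2.796
10 1 10.585 -0.016

(exact arithmetic carried between steps; '≈' marks a value shown rounded to 6 d.p. or computed from one; I and e_prev carry over from the previous line; the table rounds u and y to 3 d.p., halves away from zero)
n=0: y=0, sp=2, e=sp−y=2; I=2, D=e−e_prev=2; u=0·2+3/2·2+3/2·2=6; next y=-1/10·0+1/4·6=1.5
n=1: y=1.5, sp=2, e=sp−y=0.5; I=2.5, D=e−e_prev=-1.5; u=0·0.5+3/2·2.5+3/2·(-1.5)=1.5; next y=-1/10·1.5+1/4·1.5=0.225
n=2: y=0.225, sp=2, e=sp−y=1.775; I=4.275, D=e−e_prev=1.275; u=0·1.775+3/2·4.275+3/2·1.275=8.325; next y=-1/10·0.225+1/4·8.325=2.05875
n=3: y=2.05875, sp=2, e=sp−y=-0.05875; I=4.21625, D=e−e_prev=-1.83375; u=0·(-0.05875)+3/2·4.21625+3/2·(-1.83375)=3.57375; next y=-1/10·2.05875+1/4·3.57375≈0.687563
n=4: y≈0.687563, sp=2, e=sp−y≈1.312438; I≈5.528688, D=e−e_prev≈1.371188; u=0·1.312438+3/2·5.528688+3/2·1.371188≈10.349813; next y=-1/10·0.687563+1/4·10.349813≈2.518697
n=5: y≈2.518697, sp=2, e=sp−y≈-0.518697; I≈5.009991, D=e−e_prev≈-1.831134; u=0·(-0.518697)+3/2·5.009991+3/2·(-1.831134)≈4.768284; next y=-1/10·2.518697+1/4·4.768284≈0.940201
n=6: y≈0.940201, sp=2, e=sp−y≈1.059799; I≈6.069789, D=e−e_prev≈1.578495; u=0·1.059799+3/2·6.069789+3/2·1.578495≈11.472427; next y=-1/10·0.940201+1/4·11.472427≈2.774087
n=7: y≈2.774087, sp=1, e=sp−y≈-1.774087; I≈4.295703, D=e−e_prev≈-2.833885; u=0·(-1.774087)+3/2·4.295703+3/2·(-2.833885)≈2.192726; next y=-1/10·2.774087+1/4·2.192726≈0.270773
n=8: y≈0.270773, sp=1, e=sp−y≈0.729227; I≈5.024930, D=e−e_prev≈2.503314; u=0·0.729227+3/2·5.024930+3/2·2.503314≈11.292365; next y=-1/10·0.270773+1/4·11.292365≈2.796014
n=9: y≈2.796014, sp=1, e=sp−y≈-1.796014; I≈3.228916, D=e−e_prev≈-2.525241; u=0·(-1.796014)+3/2·3.228916+3/2·(-2.525241)≈1.055512; next y=-1/10·2.796014+1/4·1.055512≈-0.015723
n=10: y≈-0.015723, sp=1, e=sp−y≈1.015723; I≈4.244639, D=e−e_prev≈2.811737; u=0·1.015723+3/2·4.244639+3/2·2.811737≈10.584565; next y=-1/10·(-0.015723)+1/4·10.584565≈2.647714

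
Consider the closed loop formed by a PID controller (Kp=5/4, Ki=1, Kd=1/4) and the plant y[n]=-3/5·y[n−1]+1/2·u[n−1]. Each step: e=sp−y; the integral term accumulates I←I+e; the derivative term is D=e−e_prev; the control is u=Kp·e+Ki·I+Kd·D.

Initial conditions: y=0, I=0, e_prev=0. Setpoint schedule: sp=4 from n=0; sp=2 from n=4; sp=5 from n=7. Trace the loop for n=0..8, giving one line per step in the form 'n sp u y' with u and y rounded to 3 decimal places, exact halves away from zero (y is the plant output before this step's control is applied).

(exact arithmetic carried between steps; '≈' marks a value shown rounded to 6 d.p. or computed from one; I and e_prev carry over from the previous line; the table rounds u and y to 3 d.p., halves away from zero)
n=0: y=0, sp=4, e=sp−y=4; I=4, D=e−e_prev=4; u=5/4·4+1·4+1/4·4=10; next y=-3/5·0+1/2·10=5
n=1: y=5, sp=4, e=sp−y=-1; I=3, D=e−e_prev=-5; u=5/4·(-1)+1·3+1/4·(-5)=0.5; next y=-3/5·5+1/2·0.5=-2.75
n=2: y=-2.75, sp=4, e=sp−y=6.75; I=9.75, D=e−e_prev=7.75; u=5/4·6.75+1·9.75+1/4·7.75=20.125; next y=-3/5·(-2.75)+1/2·20.125=11.7125
n=3: y=11.7125, sp=4, e=sp−y=-7.7125; I=2.0375, D=e−e_prev=-14.4625; u=5/4·(-7.7125)+1·2.0375+1/4·(-14.4625)=-11.21875; next y=-3/5·11.7125+1/2·(-11.21875)=-12.636875
n=4: y=-12.636875, sp=2, e=sp−y=14.636875; I=16.674375, D=e−e_prev=22.349375; u=5/4·14.636875+1·16.674375+1/4·22.349375≈40.557813; next y=-3/5·(-12.636875)+1/2·40.557813≈27.861031
n=5: y≈27.861031, sp=2, e=sp−y≈-25.861031; I≈-9.186656, D=e−e_prev≈-40.497906; u=5/4·(-25.861031)+1·(-9.186656)+1/4·(-40.497906)≈-51.637422; next y=-3/5·27.861031+1/2·(-51.637422)≈-42.535330
n=6: y≈-42.535330, sp=2, e=sp−y≈44.535330; I≈35.348673, D=e−e_prev≈70.396361; u=5/4·44.535330+1·35.348673+1/4·70.396361≈108.616926; next y=-3/5·(-42.535330)+1/2·108.616926≈79.829661
n=7: y≈79.829661, sp=5, e=sp−y≈-74.829661; I≈-39.480987, D=e−e_prev≈-119.364990; u=5/4·(-74.829661)+1·(-39.480987)+1/4·(-119.364990)≈-162.859311; next y=-3/5·79.829661+1/2·(-162.859311)≈-129.327452
n=8: y≈-129.327452, sp=5, e=sp−y≈134.327452; I≈94.846465, D=e−e_prev≈209.157112; u=5/4·134.327452+1·94.846465+1/4·209.157112≈315.045057; next y=-3/5·(-129.327452)+1/2·315.045057≈235.119000

0 4 10.000 0.000
1 4 0.500 5.000
2 4 20.125 -2.750
3 4 -11.219 11.713
4 2 40.558 -12.637
5 2 -51.637 27.861
6 2 108.617 -42.535
7 5 -162.859 79.830
8 5 315.045 -129.327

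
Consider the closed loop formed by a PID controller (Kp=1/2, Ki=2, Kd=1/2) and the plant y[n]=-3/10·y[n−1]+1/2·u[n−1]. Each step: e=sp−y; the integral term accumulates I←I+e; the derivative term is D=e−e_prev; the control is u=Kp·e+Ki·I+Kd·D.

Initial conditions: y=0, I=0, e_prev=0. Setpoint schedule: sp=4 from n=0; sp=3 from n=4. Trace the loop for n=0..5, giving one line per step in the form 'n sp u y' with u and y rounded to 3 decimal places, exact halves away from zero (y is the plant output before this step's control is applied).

(exact arithmetic carried between steps; '≈' marks a value shown rounded to 6 d.p. or computed from one; I and e_prev carry over from the previous line; the table rounds u and y to 3 d.p., halves away from zero)
n=0: y=0, sp=4, e=sp−y=4; I=4, D=e−e_prev=4; u=1/2·4+2·4+1/2·4=12; next y=-3/10·0+1/2·12=6
n=1: y=6, sp=4, e=sp−y=-2; I=2, D=e−e_prev=-6; u=1/2·(-2)+2·2+1/2·(-6)=0; next y=-3/10·6+1/2·0=-1.8
n=2: y=-1.8, sp=4, e=sp−y=5.8; I=7.8, D=e−e_prev=7.8; u=1/2·5.8+2·7.8+1/2·7.8=22.4; next y=-3/10·(-1.8)+1/2·22.4=11.74
n=3: y=11.74, sp=4, e=sp−y=-7.74; I=0.06, D=e−e_prev=-13.54; u=1/2·(-7.74)+2·0.06+1/2·(-13.54)=-10.52; next y=-3/10·11.74+1/2·(-10.52)=-8.782
n=4: y=-8.782, sp=3, e=sp−y=11.782; I=11.842, D=e−e_prev=19.522; u=1/2·11.782+2·11.842+1/2·19.522=39.336; next y=-3/10·(-8.782)+1/2·39.336=22.3026
n=5: y=22.3026, sp=3, e=sp−y=-19.3026; I=-7.4606, D=e−e_prev=-31.0846; u=1/2·(-19.3026)+2·(-7.4606)+1/2·(-31.0846)=-40.1148; next y=-3/10·22.3026+1/2·(-40.1148)=-26.74818

0 4 12.000 0.000
1 4 0.000 6.000
2 4 22.400 -1.800
3 4 -10.520 11.740
4 3 39.336 -8.782
5 3 -40.115 22.303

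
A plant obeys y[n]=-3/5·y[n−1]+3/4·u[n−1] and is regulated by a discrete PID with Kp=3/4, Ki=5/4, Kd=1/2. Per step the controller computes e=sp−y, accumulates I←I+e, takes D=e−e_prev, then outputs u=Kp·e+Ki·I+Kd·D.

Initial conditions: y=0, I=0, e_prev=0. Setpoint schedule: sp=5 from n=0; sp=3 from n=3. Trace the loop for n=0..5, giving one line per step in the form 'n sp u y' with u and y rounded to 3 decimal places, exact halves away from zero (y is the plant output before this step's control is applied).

(exact arithmetic carried between steps; '≈' marks a value shown rounded to 6 d.p. or computed from one; I and e_prev carry over from the previous line; the table rounds u and y to 3 d.p., halves away from zero)
n=0: y=0, sp=5, e=sp−y=5; I=5, D=e−e_prev=5; u=3/4·5+5/4·5+1/2·5=12.5; next y=-3/5·0+3/4·12.5=9.375
n=1: y=9.375, sp=5, e=sp−y=-4.375; I=0.625, D=e−e_prev=-9.375; u=3/4·(-4.375)+5/4·0.625+1/2·(-9.375)=-7.1875; next y=-3/5·9.375+3/4·(-7.1875)=-11.015625
n=2: y=-11.015625, sp=5, e=sp−y=16.015625; I=16.640625, D=e−e_prev=20.390625; u=3/4·16.015625+5/4·16.640625+1/2·20.390625≈43.007813; next y=-3/5·(-11.015625)+3/4·43.007813≈38.865234
n=3: y≈38.865234, sp=3, e=sp−y≈-35.865234; I≈-19.224609, D=e−e_prev≈-51.880859; u=3/4·(-35.865234)+5/4·(-19.224609)+1/2·(-51.880859)≈-76.870117; next y=-3/5·38.865234+3/4·(-76.870117)≈-80.971729
n=4: y≈-80.971729, sp=3, e=sp−y≈83.971729; I≈64.747119, D=e−e_prev≈119.836963; u=3/4·83.971729+5/4·64.747119+1/2·119.836963≈203.831177; next y=-3/5·(-80.971729)+3/4·203.831177≈201.456420
n=5: y≈201.456420, sp=3, e=sp−y≈-198.456420; I≈-133.709301, D=e−e_prev≈-282.428148; u=3/4·(-198.456420)+5/4·(-133.709301)+1/2·(-282.428148)≈-457.193015; next y=-3/5·201.456420+3/4·(-457.193015)≈-463.768613

0 5 12.500 0.000
1 5 -7.188 9.375
2 5 43.008 -11.016
3 3 -76.870 38.865
4 3 203.831 -80.972
5 3 -457.193 201.456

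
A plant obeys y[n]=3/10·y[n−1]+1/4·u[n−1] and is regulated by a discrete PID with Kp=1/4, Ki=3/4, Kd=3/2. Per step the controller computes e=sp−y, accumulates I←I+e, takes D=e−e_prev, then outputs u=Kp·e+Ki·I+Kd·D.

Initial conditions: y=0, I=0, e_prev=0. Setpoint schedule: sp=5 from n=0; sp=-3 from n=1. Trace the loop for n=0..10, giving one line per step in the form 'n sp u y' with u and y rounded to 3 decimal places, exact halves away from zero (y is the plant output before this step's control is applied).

0 5 12.500 0.000
1 -3 -19.063 3.125
2 -3 10.414 -3.828
3 -3 -12.603 1.455
4 -3 2.404 -2.714
5 -3 -10.316 -0.213
6 -3 -2.581 -2.643
7 -3 -9.506 -1.438
8 -3 -5.445 -2.808
9 -3 -9.154 -2.204
10 -3 -6.980 -2.950

(exact arithmetic carried between steps; '≈' marks a value shown rounded to 6 d.p. or computed from one; I and e_prev carry over from the previous line; the table rounds u and y to 3 d.p., halves away from zero)
n=0: y=0, sp=5, e=sp−y=5; I=5, D=e−e_prev=5; u=1/4·5+3/4·5+3/2·5=12.5; next y=3/10·0+1/4·12.5=3.125
n=1: y=3.125, sp=-3, e=sp−y=-6.125; I=-1.125, D=e−e_prev=-11.125; u=1/4·(-6.125)+3/4·(-1.125)+3/2·(-11.125)=-19.0625; next y=3/10·3.125+1/4·(-19.0625)=-3.828125
n=2: y=-3.828125, sp=-3, e=sp−y=0.828125; I=-0.296875, D=e−e_prev=6.953125; u=1/4·0.828125+3/4·(-0.296875)+3/2·6.953125≈10.414063; next y=3/10·(-3.828125)+1/4·10.414063≈1.455078
n=3: y≈1.455078, sp=-3, e=sp−y≈-4.455078; I≈-4.751953, D=e−e_prev≈-5.283203; u=1/4·(-4.455078)+3/4·(-4.751953)+3/2·(-5.283203)≈-12.602539; next y=3/10·1.455078+1/4·(-12.602539)≈-2.714111
n=4: y≈-2.714111, sp=-3, e=sp−y≈-0.285889; I≈-5.037842, D=e−e_prev≈4.169189; u=1/4·(-0.285889)+3/4·(-5.037842)+3/2·4.169189≈2.403931; next y=3/10·(-2.714111)+1/4·2.403931≈-0.213251
n=5: y≈-0.213251, sp=-3, e=sp−y≈-2.786749; I≈-7.824591, D=e−e_prev≈-2.500861; u=1/4·(-2.786749)+3/4·(-7.824591)+3/2·(-2.500861)≈-10.316422; next y=3/10·(-0.213251)+1/4·(-10.316422)≈-2.643081
n=6: y≈-2.643081, sp=-3, e=sp−y≈-0.356919; I≈-8.181510, D=e−e_prev≈2.429830; u=1/4·(-0.356919)+3/4·(-8.181510)+3/2·2.429830≈-2.580618; next y=3/10·(-2.643081)+1/4·(-2.580618)≈-1.438079
n=7: y≈-1.438079, sp=-3, e=sp−y≈-1.561921; I≈-9.743432, D=e−e_prev≈-1.205002; u=1/4·(-1.561921)+3/4·(-9.743432)+3/2·(-1.205002)≈-9.505557; next y=3/10·(-1.438079)+1/4·(-9.505557)≈-2.807813
n=8: y≈-2.807813, sp=-3, e=sp−y≈-0.192187; I≈-9.935619, D=e−e_prev≈1.369734; u=1/4·(-0.192187)+3/4·(-9.935619)+3/2·1.369734≈-5.445160; next y=3/10·(-2.807813)+1/4·(-5.445160)≈-2.203634
n=9: y≈-2.203634, sp=-3, e=sp−y≈-0.796366; I≈-10.731985, D=e−e_prev≈-0.604179; u=1/4·(-0.796366)+3/4·(-10.731985)+3/2·(-0.604179)≈-9.154349; next y=3/10·(-2.203634)+1/4·(-9.154349)≈-2.949677
n=10: y≈-2.949677, sp=-3, e=sp−y≈-0.050323; I≈-10.782308, D=e−e_prev≈0.746044; u=1/4·(-0.050323)+3/4·(-10.782308)+3/2·0.746044≈-6.980246; next y=3/10·(-2.949677)+1/4·(-6.980246)≈-2.629965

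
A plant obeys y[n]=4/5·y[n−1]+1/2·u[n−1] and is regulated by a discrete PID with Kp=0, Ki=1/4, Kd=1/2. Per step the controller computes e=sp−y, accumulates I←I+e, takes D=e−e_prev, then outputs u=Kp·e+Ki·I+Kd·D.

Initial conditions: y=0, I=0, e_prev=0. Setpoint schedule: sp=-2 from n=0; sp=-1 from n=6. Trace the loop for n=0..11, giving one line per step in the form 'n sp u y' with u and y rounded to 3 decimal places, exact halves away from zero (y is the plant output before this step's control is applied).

(exact arithmetic carried between steps; '≈' marks a value shown rounded to 6 d.p. or computed from one; I and e_prev carry over from the previous line; the table rounds u and y to 3 d.p., halves away from zero)
n=0: y=0, sp=-2, e=sp−y=-2; I=-2, D=e−e_prev=-2; u=0·(-2)+1/4·(-2)+1/2·(-2)=-1.5; next y=4/5·0+1/2·(-1.5)=-0.75
n=1: y=-0.75, sp=-2, e=sp−y=-1.25; I=-3.25, D=e−e_prev=0.75; u=0·(-1.25)+1/4·(-3.25)+1/2·0.75=-0.4375; next y=4/5·(-0.75)+1/2·(-0.4375)=-0.81875
n=2: y=-0.81875, sp=-2, e=sp−y=-1.18125; I=-4.43125, D=e−e_prev=0.06875; u=0·(-1.18125)+1/4·(-4.43125)+1/2·0.06875≈-1.073438; next y=4/5·(-0.81875)+1/2·(-1.073438)≈-1.191719
n=3: y≈-1.191719, sp=-2, e=sp−y≈-0.808281; I≈-5.239531, D=e−e_prev≈0.372969; u=0·(-0.808281)+1/4·(-5.239531)+1/2·0.372969≈-1.123398; next y=4/5·(-1.191719)+1/2·(-1.123398)≈-1.515074
n=4: y≈-1.515074, sp=-2, e=sp−y≈-0.484926; I≈-5.724457, D=e−e_prev≈0.323355; u=0·(-0.484926)+1/4·(-5.724457)+1/2·0.323355≈-1.269437; next y=4/5·(-1.515074)+1/2·(-1.269437)≈-1.846778
n=5: y≈-1.846778, sp=-2, e=sp−y≈-0.153222; I≈-5.877679, D=e−e_prev≈0.331703; u=0·(-0.153222)+1/4·(-5.877679)+1/2·0.331703≈-1.303568; next y=4/5·(-1.846778)+1/2·(-1.303568)≈-2.129206
n=6: y≈-2.129206, sp=-1, e=sp−y≈1.129206; I≈-4.748473, D=e−e_prev≈1.282429; u=0·1.129206+1/4·(-4.748473)+1/2·1.282429≈-0.545904; next y=4/5·(-2.129206)+1/2·(-0.545904)≈-1.976317
n=7: y≈-1.976317, sp=-1, e=sp−y≈0.976317; I≈-3.772156, D=e−e_prev≈-0.152889; u=0·0.976317+1/4·(-3.772156)+1/2·(-0.152889)≈-1.019484; next y=4/5·(-1.976317)+1/2·(-1.019484)≈-2.090795
n=8: y≈-2.090795, sp=-1, e=sp−y≈1.090795; I≈-2.681361, D=e−e_prev≈0.114478; u=0·1.090795+1/4·(-2.681361)+1/2·0.114478≈-0.613101; next y=4/5·(-2.090795)+1/2·(-0.613101)≈-1.979187
n=9: y≈-1.979187, sp=-1, e=sp−y≈0.979187; I≈-1.702174, D=e−e_prev≈-0.111609; u=0·0.979187+1/4·(-1.702174)+1/2·(-0.111609)≈-0.481348; next y=4/5·(-1.979187)+1/2·(-0.481348)≈-1.824023
n=10: y≈-1.824023, sp=-1, e=sp−y≈0.824023; I≈-0.878151, D=e−e_prev≈-0.155163; u=0·0.824023+1/4·(-0.878151)+1/2·(-0.155163)≈-0.297119; next y=4/5·(-1.824023)+1/2·(-0.297119)≈-1.607778
n=11: y≈-1.607778, sp=-1, e=sp−y≈0.607778; I≈-0.270372, D=e−e_prev≈-0.216245; u=0·0.607778+1/4·(-0.270372)+1/2·(-0.216245)≈-0.175716; next y=4/5·(-1.607778)+1/2·(-0.175716)≈-1.374080

0 -2 -1.500 0.000
1 -2 -0.438 -0.750
2 -2 -1.073 -0.819
3 -2 -1.123 -1.192
4 -2 -1.269 -1.515
5 -2 -1.304 -1.847
6 -1 -0.546 -2.129
7 -1 -1.019 -1.976
8 -1 -0.613 -2.091
9 -1 -0.481 -1.979
10 -1 -0.297 -1.824
11 -1 -0.176 -1.608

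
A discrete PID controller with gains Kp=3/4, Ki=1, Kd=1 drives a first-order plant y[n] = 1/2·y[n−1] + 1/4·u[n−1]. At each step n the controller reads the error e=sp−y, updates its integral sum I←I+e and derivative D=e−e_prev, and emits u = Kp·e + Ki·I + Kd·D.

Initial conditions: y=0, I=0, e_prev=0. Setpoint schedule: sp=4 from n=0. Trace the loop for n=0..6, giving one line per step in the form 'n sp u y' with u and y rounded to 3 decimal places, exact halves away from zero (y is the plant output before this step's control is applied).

0 4 11.000 0.000
1 4 3.438 2.750
2 4 8.855 2.234
3 4 7.090 3.331
4 4 8.561 3.438
5 4 8.072 3.859
6 4 8.391 3.948

(exact arithmetic carried between steps; '≈' marks a value shown rounded to 6 d.p. or computed from one; I and e_prev carry over from the previous line; the table rounds u and y to 3 d.p., halves away from zero)
n=0: y=0, sp=4, e=sp−y=4; I=4, D=e−e_prev=4; u=3/4·4+1·4+1·4=11; next y=1/2·0+1/4·11=2.75
n=1: y=2.75, sp=4, e=sp−y=1.25; I=5.25, D=e−e_prev=-2.75; u=3/4·1.25+1·5.25+1·(-2.75)=3.4375; next y=1/2·2.75+1/4·3.4375=2.234375
n=2: y=2.234375, sp=4, e=sp−y=1.765625; I=7.015625, D=e−e_prev=0.515625; u=3/4·1.765625+1·7.015625+1·0.515625≈8.855469; next y=1/2·2.234375+1/4·8.855469≈3.331055
n=3: y≈3.331055, sp=4, e=sp−y≈0.668945; I≈7.684570, D=e−e_prev≈-1.096680; u=3/4·0.668945+1·7.684570+1·(-1.096680)≈7.089600; next y=1/2·3.331055+1/4·7.089600≈3.437927
n=4: y≈3.437927, sp=4, e=sp−y≈0.562073; I≈8.246643, D=e−e_prev≈-0.106873; u=3/4·0.562073+1·8.246643+1·(-0.106873)≈8.561325; next y=1/2·3.437927+1/4·8.561325≈3.859295
n=5: y≈3.859295, sp=4, e=sp−y≈0.140705; I≈8.387348, D=e−e_prev≈-0.421368; u=3/4·0.140705+1·8.387348+1·(-0.421368)≈8.071509; next y=1/2·3.859295+1/4·8.071509≈3.947525
n=6: y≈3.947525, sp=4, e=sp−y≈0.052475; I≈8.439823, D=e−e_prev≈-0.088230; u=3/4·0.052475+1·8.439823+1·(-0.088230)≈8.390950; next y=1/2·3.947525+1/4·8.390950≈4.071500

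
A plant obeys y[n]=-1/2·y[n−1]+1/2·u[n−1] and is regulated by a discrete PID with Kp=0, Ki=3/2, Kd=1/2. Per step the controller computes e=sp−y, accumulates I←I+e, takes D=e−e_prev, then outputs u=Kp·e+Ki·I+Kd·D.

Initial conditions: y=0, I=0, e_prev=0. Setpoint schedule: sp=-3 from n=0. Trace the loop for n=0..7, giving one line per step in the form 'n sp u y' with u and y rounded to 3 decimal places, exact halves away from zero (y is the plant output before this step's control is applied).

0 -3 -6.000 0.000
1 -3 -3.000 -3.000
2 -3 -10.500 0.000
3 -3 -3.000 -5.250
4 -3 -15.000 1.125
5 -3 0.375 -8.063
6 -3 -21.188 4.219
7 -3 7.969 -12.703

(exact arithmetic carried between steps; '≈' marks a value shown rounded to 6 d.p. or computed from one; I and e_prev carry over from the previous line; the table rounds u and y to 3 d.p., halves away from zero)
n=0: y=0, sp=-3, e=sp−y=-3; I=-3, D=e−e_prev=-3; u=0·(-3)+3/2·(-3)+1/2·(-3)=-6; next y=-1/2·0+1/2·(-6)=-3
n=1: y=-3, sp=-3, e=sp−y=0; I=-3, D=e−e_prev=3; u=0·0+3/2·(-3)+1/2·3=-3; next y=-1/2·(-3)+1/2·(-3)=0
n=2: y=0, sp=-3, e=sp−y=-3; I=-6, D=e−e_prev=-3; u=0·(-3)+3/2·(-6)+1/2·(-3)=-10.5; next y=-1/2·0+1/2·(-10.5)=-5.25
n=3: y=-5.25, sp=-3, e=sp−y=2.25; I=-3.75, D=e−e_prev=5.25; u=0·2.25+3/2·(-3.75)+1/2·5.25=-3; next y=-1/2·(-5.25)+1/2·(-3)=1.125
n=4: y=1.125, sp=-3, e=sp−y=-4.125; I=-7.875, D=e−e_prev=-6.375; u=0·(-4.125)+3/2·(-7.875)+1/2·(-6.375)=-15; next y=-1/2·1.125+1/2·(-15)=-8.0625
n=5: y=-8.0625, sp=-3, e=sp−y=5.0625; I=-2.8125, D=e−e_prev=9.1875; u=0·5.0625+3/2·(-2.8125)+1/2·9.1875=0.375; next y=-1/2·(-8.0625)+1/2·0.375=4.21875
n=6: y=4.21875, sp=-3, e=sp−y=-7.21875; I=-10.03125, D=e−e_prev=-12.28125; u=0·(-7.21875)+3/2·(-10.03125)+1/2·(-12.28125)=-21.1875; next y=-1/2·4.21875+1/2·(-21.1875)=-12.703125
n=7: y=-12.703125, sp=-3, e=sp−y=9.703125; I=-0.328125, D=e−e_prev=16.921875; u=0·9.703125+3/2·(-0.328125)+1/2·16.921875=7.96875; next y=-1/2·(-12.703125)+1/2·7.96875≈10.335938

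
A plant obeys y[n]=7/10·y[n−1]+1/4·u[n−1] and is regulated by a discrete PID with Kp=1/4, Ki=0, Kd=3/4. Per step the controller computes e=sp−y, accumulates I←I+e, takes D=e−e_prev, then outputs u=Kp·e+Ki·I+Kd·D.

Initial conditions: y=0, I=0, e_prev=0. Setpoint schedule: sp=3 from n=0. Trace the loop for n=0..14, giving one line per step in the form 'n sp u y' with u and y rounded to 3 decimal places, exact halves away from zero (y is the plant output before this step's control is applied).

0 3 3.000 0.000
1 3 0.000 0.750
2 3 0.788 0.525
3 3 0.579 0.564
4 3 0.633 0.540
5 3 0.619 0.536
6 3 0.622 0.530
7 3 0.621 0.527
8 3 0.621 0.524
9 3 0.621 0.522
10 3 0.621 0.521
11 3 0.621 0.520
12 3 0.621 0.519
13 3 0.621 0.518
14 3 0.621 0.518

(exact arithmetic carried between steps; '≈' marks a value shown rounded to 6 d.p. or computed from one; I and e_prev carry over from the previous line; the table rounds u and y to 3 d.p., halves away from zero)
n=0: y=0, sp=3, e=sp−y=3; I=3, D=e−e_prev=3; u=1/4·3+0·3+3/4·3=3; next y=7/10·0+1/4·3=0.75
n=1: y=0.75, sp=3, e=sp−y=2.25; I=5.25, D=e−e_prev=-0.75; u=1/4·2.25+0·5.25+3/4·(-0.75)=0; next y=7/10·0.75+1/4·0=0.525
n=2: y=0.525, sp=3, e=sp−y=2.475; I=7.725, D=e−e_prev=0.225; u=1/4·2.475+0·7.725+3/4·0.225=0.7875; next y=7/10·0.525+1/4·0.7875=0.564375
n=3: y=0.564375, sp=3, e=sp−y=2.435625; I=10.160625, D=e−e_prev=-0.039375; u=1/4·2.435625+0·10.160625+3/4·(-0.039375)=0.579375; next y=7/10·0.564375+1/4·0.579375≈0.539906
n=4: y≈0.539906, sp=3, e=sp−y≈2.460094; I≈12.620719, D=e−e_prev≈0.024469; u=1/4·2.460094+0·12.620719+3/4·0.024469≈0.633375; next y=7/10·0.539906+1/4·0.633375≈0.536278
n=5: y≈0.536278, sp=3, e=sp−y≈2.463722; I≈15.084441, D=e−e_prev≈0.003628; u=1/4·2.463722+0·15.084441+3/4·0.003628≈0.618652; next y=7/10·0.536278+1/4·0.618652≈0.530058
n=6: y≈0.530058, sp=3, e=sp−y≈2.469942; I≈17.554383, D=e−e_prev≈0.006221; u=1/4·2.469942+0·17.554383+3/4·0.006221≈0.622151; next y=7/10·0.530058+1/4·0.622151≈0.526578
n=7: y≈0.526578, sp=3, e=sp−y≈2.473422; I≈20.027805, D=e−e_prev≈0.003480; u=1/4·2.473422+0·20.027805+3/4·0.003480≈0.620965; next y=7/10·0.526578+1/4·0.620965≈0.523846
n=8: y≈0.523846, sp=3, e=sp−y≈2.476154; I≈22.503959, D=e−e_prev≈0.002732; u=1/4·2.476154+0·22.503959+3/4·0.002732≈0.621088; next y=7/10·0.523846+1/4·0.621088≈0.521964
n=9: y≈0.521964, sp=3, e=sp−y≈2.478036; I≈24.981995, D=e−e_prev≈0.001882; u=1/4·2.478036+0·24.981995+3/4·0.001882≈0.620920; next y=7/10·0.521964+1/4·0.620920≈0.520605
n=10: y≈0.520605, sp=3, e=sp−y≈2.479395; I≈27.461390, D=e−e_prev≈0.001359; u=1/4·2.479395+0·27.461390+3/4·0.001359≈0.620868; next y=7/10·0.520605+1/4·0.620868≈0.519640
n=11: y≈0.519640, sp=3, e=sp−y≈2.480360; I≈29.941750, D=e−e_prev≈0.000964; u=1/4·2.480360+0·29.941750+3/4·0.000964≈0.620813; next y=7/10·0.519640+1/4·0.620813≈0.518952
n=12: y≈0.518952, sp=3, e=sp−y≈2.481048; I≈32.422798, D=e−e_prev≈0.000689; u=1/4·2.481048+0·32.422798+3/4·0.000689≈0.620779; next y=7/10·0.518952+1/4·0.620779≈0.518461
n=13: y≈0.518461, sp=3, e=sp−y≈2.481539; I≈34.904337, D=e−e_prev≈0.000491; u=1/4·2.481539+0·34.904337+3/4·0.000491≈0.620753; next y=7/10·0.518461+1/4·0.620753≈0.518111
n=14: y≈0.518111, sp=3, e=sp−y≈2.481889; I≈37.386226, D=e−e_prev≈0.000350; u=1/4·2.481889+0·37.386226+3/4·0.000350≈0.620735; next y=7/10·0.518111+1/4·0.620735≈0.517861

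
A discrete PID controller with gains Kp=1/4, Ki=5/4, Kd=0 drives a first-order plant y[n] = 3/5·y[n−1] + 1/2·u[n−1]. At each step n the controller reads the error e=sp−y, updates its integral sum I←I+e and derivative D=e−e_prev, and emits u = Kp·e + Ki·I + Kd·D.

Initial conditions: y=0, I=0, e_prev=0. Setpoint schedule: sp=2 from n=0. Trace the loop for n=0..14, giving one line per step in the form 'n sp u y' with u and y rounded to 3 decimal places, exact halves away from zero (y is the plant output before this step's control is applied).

(exact arithmetic carried between steps; '≈' marks a value shown rounded to 6 d.p. or computed from one; I and e_prev carry over from the previous line; the table rounds u and y to 3 d.p., halves away from zero)
n=0: y=0, sp=2, e=sp−y=2; I=2, D=e−e_prev=2; u=1/4·2+5/4·2+0·2=3; next y=3/5·0+1/2·3=1.5
n=1: y=1.5, sp=2, e=sp−y=0.5; I=2.5, D=e−e_prev=-1.5; u=1/4·0.5+5/4·2.5+0·(-1.5)=3.25; next y=3/5·1.5+1/2·3.25=2.525
n=2: y=2.525, sp=2, e=sp−y=-0.525; I=1.975, D=e−e_prev=-1.025; u=1/4·(-0.525)+5/4·1.975+0·(-1.025)=2.3375; next y=3/5·2.525+1/2·2.3375=2.68375
n=3: y=2.68375, sp=2, e=sp−y=-0.68375; I=1.29125, D=e−e_prev=-0.15875; u=1/4·(-0.68375)+5/4·1.29125+0·(-0.15875)=1.443125; next y=3/5·2.68375+1/2·1.443125≈2.331813
n=4: y≈2.331813, sp=2, e=sp−y≈-0.331813; I≈0.959438, D=e−e_prev≈0.351938; u=1/4·(-0.331813)+5/4·0.959438+0·0.351938≈1.116344; next y=3/5·2.331813+1/2·1.116344≈1.957259
n=5: y≈1.957259, sp=2, e=sp−y≈0.042741; I≈1.002178, D=e−e_prev≈0.374553; u=1/4·0.042741+5/4·1.002178+0·0.374553≈1.263408; next y=3/5·1.957259+1/2·1.263408≈1.806060
n=6: y≈1.806060, sp=2, e=sp−y≈0.193940; I≈1.196119, D=e−e_prev≈0.151200; u=1/4·0.193940+5/4·1.196119+0·0.151200≈1.543633; next y=3/5·1.806060+1/2·1.543633≈1.855452
n=7: y≈1.855452, sp=2, e=sp−y≈0.144548; I≈1.340666, D=e−e_prev≈-0.049393; u=1/4·0.144548+5/4·1.340666+0·(-0.049393)≈1.711970; next y=3/5·1.855452+1/2·1.711970≈1.969256
n=8: y≈1.969256, sp=2, e=sp−y≈0.030744; I≈1.371410, D=e−e_prev≈-0.113804; u=1/4·0.030744+5/4·1.371410+0·(-0.113804)≈1.721948; next y=3/5·1.969256+1/2·1.721948≈2.042528
n=9: y≈2.042528, sp=2, e=sp−y≈-0.042528; I≈1.328882, D=e−e_prev≈-0.073272; u=1/4·(-0.042528)+5/4·1.328882+0·(-0.073272)≈1.650471; next y=3/5·2.042528+1/2·1.650471≈2.050752
n=10: y≈2.050752, sp=2, e=sp−y≈-0.050752; I≈1.278130, D=e−e_prev≈-0.008224; u=1/4·(-0.050752)+5/4·1.278130+0·(-0.008224)≈1.584974; next y=3/5·2.050752+1/2·1.584974≈2.022938
n=11: y≈2.022938, sp=2, e=sp−y≈-0.022938; I≈1.255192, D=e−e_prev≈0.027814; u=1/4·(-0.022938)+5/4·1.255192+0·0.027814≈1.563255; next y=3/5·2.022938+1/2·1.563255≈1.995390
n=12: y≈1.995390, sp=2, e=sp−y≈0.004610; I≈1.259801, D=e−e_prev≈0.027548; u=1/4·0.004610+5/4·1.259801+0·0.027548≈1.575904; next y=3/5·1.995390+1/2·1.575904≈1.985186
n=13: y≈1.985186, sp=2, e=sp−y≈0.014814; I≈1.274615, D=e−e_prev≈0.010204; u=1/4·0.014814+5/4·1.274615+0·0.010204≈1.596972; next y=3/5·1.985186+1/2·1.596972≈1.989598
n=14: y≈1.989598, sp=2, e=sp−y≈0.010402; I≈1.285017, D=e−e_prev≈-0.004412; u=1/4·0.010402+5/4·1.285017+0·(-0.004412)≈1.608872; next y=3/5·1.989598+1/2·1.608872≈1.998195

0 2 3.000 0.000
1 2 3.250 1.500
2 2 2.338 2.525
3 2 1.443 2.684
4 2 1.116 2.332
5 2 1.263 1.957
6 2 1.544 1.806
7 2 1.712 1.855
8 2 1.722 1.969
9 2 1.650 2.043
10 2 1.585 2.051
11 2 1.563 2.023
12 2 1.576 1.995
13 2 1.597 1.985
14 2 1.609 1.990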